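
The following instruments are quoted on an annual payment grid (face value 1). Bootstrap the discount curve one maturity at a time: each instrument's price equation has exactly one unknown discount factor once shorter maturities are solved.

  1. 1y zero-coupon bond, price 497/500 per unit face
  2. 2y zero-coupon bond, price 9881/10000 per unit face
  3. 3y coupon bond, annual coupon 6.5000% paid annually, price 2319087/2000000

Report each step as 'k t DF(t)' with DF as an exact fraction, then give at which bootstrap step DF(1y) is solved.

step 1 [1y] zero: DF = P = 497/500 ≈ 0.994000
step 2 [2y] zero: DF = P = 9881/10000 ≈ 0.988100
step 3 [3y] bond c/1=13/200: DF=(2319087/2000000 − 13/200·(0.994000+0.988100))/(1+13/200) = 4839/5000 ≈ 0.967800

1 1 497/500
2 2 9881/10000
3 3 4839/5000
DF(1y) is solved at step 1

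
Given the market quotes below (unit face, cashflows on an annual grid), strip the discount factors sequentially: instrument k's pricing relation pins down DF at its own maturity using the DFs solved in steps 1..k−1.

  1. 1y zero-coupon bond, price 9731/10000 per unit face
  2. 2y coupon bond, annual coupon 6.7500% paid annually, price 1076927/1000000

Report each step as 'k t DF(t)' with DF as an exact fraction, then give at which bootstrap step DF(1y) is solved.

1 1 9731/10000
2 2 9473/10000
DF(1y) is solved at step 1

step 1 [1y] zero: DF = P = 9731/10000 ≈ 0.973100
step 2 [2y] bond c/1=27/400: DF=(1076927/1000000 − 27/400·(0.973100))/(1+27/400) = 9473/10000 ≈ 0.947300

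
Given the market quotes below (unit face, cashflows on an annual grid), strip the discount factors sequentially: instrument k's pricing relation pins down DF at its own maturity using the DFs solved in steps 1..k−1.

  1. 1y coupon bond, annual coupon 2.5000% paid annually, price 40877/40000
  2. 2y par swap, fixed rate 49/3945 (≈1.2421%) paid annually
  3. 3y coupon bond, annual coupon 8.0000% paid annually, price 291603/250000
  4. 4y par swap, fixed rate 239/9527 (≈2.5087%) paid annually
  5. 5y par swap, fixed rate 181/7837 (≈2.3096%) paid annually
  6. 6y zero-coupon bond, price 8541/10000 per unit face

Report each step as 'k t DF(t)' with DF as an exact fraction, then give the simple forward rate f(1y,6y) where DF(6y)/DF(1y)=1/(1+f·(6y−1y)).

1 1 997/1000
2 2 1951/2000
3 3 9339/10000
4 4 2261/2500
5 5 4457/5000
6 6 8541/10000
f(1y,6y) = ((997/1000)/(8541/10000) − 1)/(5) = 1429/42705 ≈ 3.3462%

step 1 [1y] bond c/1=1/40: DF=(40877/40000 − 1/40·(0))/(1+1/40) = 997/1000 ≈ 0.997000
step 2 [2y] swap r/1=49/3945: DF=(1 − 49/3945·(0.997000))/(1+49/3945) = 1951/2000 ≈ 0.975500
step 3 [3y] bond c/1=2/25: DF=(291603/250000 − 2/25·(0.997000+0.975500))/(1+2/25) = 9339/10000 ≈ 0.933900
step 4 [4y] swap r/1=239/9527: DF=(1 − 239/9527·(0.997000+0.975500+0.933900))/(1+239/9527) = 2261/2500 ≈ 0.904400
step 5 [5y] swap r/1=181/7837: DF=(1 − 181/7837·(0.997000+0.975500+0.933900+0.904400))/(1+181/7837) = 4457/5000 ≈ 0.891400
step 6 [6y] zero: DF = P = 8541/10000 ≈ 0.854100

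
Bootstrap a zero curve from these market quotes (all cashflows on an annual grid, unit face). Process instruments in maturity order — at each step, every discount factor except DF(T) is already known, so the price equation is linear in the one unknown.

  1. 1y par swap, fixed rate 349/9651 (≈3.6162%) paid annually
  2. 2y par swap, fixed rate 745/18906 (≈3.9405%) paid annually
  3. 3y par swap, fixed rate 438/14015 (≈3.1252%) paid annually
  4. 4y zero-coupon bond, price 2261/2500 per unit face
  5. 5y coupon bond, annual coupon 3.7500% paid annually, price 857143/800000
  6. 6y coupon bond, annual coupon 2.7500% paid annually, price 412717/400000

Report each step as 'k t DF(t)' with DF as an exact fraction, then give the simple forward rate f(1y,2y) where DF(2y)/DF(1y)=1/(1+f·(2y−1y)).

step 1 [1y] swap r/1=349/9651: DF=(1 − 349/9651·(0))/(1+349/9651) = 9651/10000 ≈ 0.965100
step 2 [2y] swap r/1=745/18906: DF=(1 − 745/18906·(0.965100))/(1+745/18906) = 1851/2000 ≈ 0.925500
step 3 [3y] swap r/1=438/14015: DF=(1 − 438/14015·(0.965100+0.925500))/(1+438/14015) = 2281/2500 ≈ 0.912400
step 4 [4y] zero: DF = P = 2261/2500 ≈ 0.904400
step 5 [5y] bond c/1=3/80: DF=(857143/800000 − 3/80·(0.965100+0.925500+0.912400+0.904400))/(1+3/80) = 8987/10000 ≈ 0.898700
step 6 [6y] bond c/1=11/400: DF=(412717/400000 − 11/400·(0.965100+0.925500+0.912400+0.904400+0.898700))/(1+11/400) = 8809/10000 ≈ 0.880900

1 1 9651/10000
2 2 1851/2000
3 3 2281/2500
4 4 2261/2500
5 5 8987/10000
6 6 8809/10000
f(1y,2y) = ((9651/10000)/(1851/2000) − 1)/(1) = 132/3085 ≈ 4.2788%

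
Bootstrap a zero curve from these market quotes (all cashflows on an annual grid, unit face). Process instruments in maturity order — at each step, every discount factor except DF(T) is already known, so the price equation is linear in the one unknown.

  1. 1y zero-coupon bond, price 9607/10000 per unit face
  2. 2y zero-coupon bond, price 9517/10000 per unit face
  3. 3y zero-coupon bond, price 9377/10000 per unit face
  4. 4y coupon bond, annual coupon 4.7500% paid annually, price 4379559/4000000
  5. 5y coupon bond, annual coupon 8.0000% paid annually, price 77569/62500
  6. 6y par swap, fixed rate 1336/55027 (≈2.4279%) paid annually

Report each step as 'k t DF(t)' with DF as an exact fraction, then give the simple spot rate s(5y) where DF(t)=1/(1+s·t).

1 1 9607/10000
2 2 9517/10000
3 3 9377/10000
4 4 229/250
5 5 4351/5000
6 6 1083/1250
s(5y) = (1/(4351/5000) − 1)/(5) = 649/21755 ≈ 2.9832%

step 1 [1y] zero: DF = P = 9607/10000 ≈ 0.960700
step 2 [2y] zero: DF = P = 9517/10000 ≈ 0.951700
step 3 [3y] zero: DF = P = 9377/10000 ≈ 0.937700
step 4 [4y] bond c/1=19/400: DF=(4379559/4000000 − 19/400·(0.960700+0.951700+0.937700))/(1+19/400) = 229/250 ≈ 0.916000
step 5 [5y] bond c/1=2/25: DF=(77569/62500 − 2/25·(0.960700+0.951700+0.937700+0.916000))/(1+2/25) = 4351/5000 ≈ 0.870200
step 6 [6y] swap r/1=1336/55027: DF=(1 − 1336/55027·(0.960700+0.951700+0.937700+0.916000+0.870200))/(1+1336/55027) = 1083/1250 ≈ 0.866400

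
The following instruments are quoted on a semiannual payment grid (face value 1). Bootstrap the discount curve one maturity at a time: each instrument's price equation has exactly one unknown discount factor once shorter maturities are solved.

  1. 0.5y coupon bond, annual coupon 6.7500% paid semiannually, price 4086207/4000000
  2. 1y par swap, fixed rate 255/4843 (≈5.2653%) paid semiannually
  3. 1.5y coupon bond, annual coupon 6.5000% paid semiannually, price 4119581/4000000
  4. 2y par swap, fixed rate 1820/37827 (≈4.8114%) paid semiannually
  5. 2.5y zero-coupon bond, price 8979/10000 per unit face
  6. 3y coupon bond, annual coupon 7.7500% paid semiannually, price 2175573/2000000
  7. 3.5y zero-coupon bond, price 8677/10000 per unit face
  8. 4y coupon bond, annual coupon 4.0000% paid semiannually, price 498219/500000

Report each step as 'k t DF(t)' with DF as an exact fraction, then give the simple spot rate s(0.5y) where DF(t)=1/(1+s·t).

1 1/2 4941/5000
2 1 949/1000
3 3/2 1873/2000
4 2 909/1000
5 5/2 8979/10000
6 3 4363/5000
7 7/2 8677/10000
8 4 851/1000
s(0.5y) = (1/(4941/5000) − 1)/(1/2) = 118/4941 ≈ 2.3882%

step 1 [0.5y] bond c/2=27/800: DF=(4086207/4000000 − 27/800·(0))/(1+27/800) = 4941/5000 ≈ 0.988200
step 2 [1y] swap r/2=255/9686: DF=(1 − 255/9686·(0.988200))/(1+255/9686) = 949/1000 ≈ 0.949000
step 3 [1.5y] bond c/2=13/400: DF=(4119581/4000000 − 13/400·(0.988200+0.949000))/(1+13/400) = 1873/2000 ≈ 0.936500
step 4 [2y] swap r/2=910/37827: DF=(1 − 910/37827·(0.988200+0.949000+0.936500))/(1+910/37827) = 909/1000 ≈ 0.909000
step 5 [2.5y] zero: DF = P = 8979/10000 ≈ 0.897900
step 6 [3y] bond c/2=31/800: DF=(2175573/2000000 − 31/800·(0.988200+0.949000+0.936500+0.909000+0.897900))/(1+31/800) = 4363/5000 ≈ 0.872600
step 7 [3.5y] zero: DF = P = 8677/10000 ≈ 0.867700
step 8 [4y] bond c/2=1/50: DF=(498219/500000 − 1/50·(0.988200+0.949000+0.936500+0.909000+0.897900+0.872600+0.867700))/(1+1/50) = 851/1000 ≈ 0.851000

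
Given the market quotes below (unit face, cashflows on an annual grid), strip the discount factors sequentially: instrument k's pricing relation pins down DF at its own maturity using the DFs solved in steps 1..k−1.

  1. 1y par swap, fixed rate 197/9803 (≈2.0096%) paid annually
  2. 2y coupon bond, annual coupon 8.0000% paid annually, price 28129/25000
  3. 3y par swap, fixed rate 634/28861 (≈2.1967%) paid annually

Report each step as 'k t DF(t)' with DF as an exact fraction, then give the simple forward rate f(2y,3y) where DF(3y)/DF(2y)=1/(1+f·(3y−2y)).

step 1 [1y] swap r/1=197/9803: DF=(1 − 197/9803·(0))/(1+197/9803) = 9803/10000 ≈ 0.980300
step 2 [2y] bond c/1=2/25: DF=(28129/25000 − 2/25·(0.980300))/(1+2/25) = 2423/2500 ≈ 0.969200
step 3 [3y] swap r/1=634/28861: DF=(1 − 634/28861·(0.980300+0.969200))/(1+634/28861) = 4683/5000 ≈ 0.936600

1 1 9803/10000
2 2 2423/2500
3 3 4683/5000
f(2y,3y) = ((2423/2500)/(4683/5000) − 1)/(1) = 163/4683 ≈ 3.4807%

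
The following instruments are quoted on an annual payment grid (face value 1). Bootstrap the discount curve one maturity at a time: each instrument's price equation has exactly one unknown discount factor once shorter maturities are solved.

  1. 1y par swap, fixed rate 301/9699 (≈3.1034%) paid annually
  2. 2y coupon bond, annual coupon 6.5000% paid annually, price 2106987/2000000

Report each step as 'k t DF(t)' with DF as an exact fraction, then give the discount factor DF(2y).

1 1 9699/10000
2 2 93/100
DF(2y) = 93/100 ≈ 0.930000

step 1 [1y] swap r/1=301/9699: DF=(1 − 301/9699·(0))/(1+301/9699) = 9699/10000 ≈ 0.969900
step 2 [2y] bond c/1=13/200: DF=(2106987/2000000 − 13/200·(0.969900))/(1+13/200) = 93/100 ≈ 0.930000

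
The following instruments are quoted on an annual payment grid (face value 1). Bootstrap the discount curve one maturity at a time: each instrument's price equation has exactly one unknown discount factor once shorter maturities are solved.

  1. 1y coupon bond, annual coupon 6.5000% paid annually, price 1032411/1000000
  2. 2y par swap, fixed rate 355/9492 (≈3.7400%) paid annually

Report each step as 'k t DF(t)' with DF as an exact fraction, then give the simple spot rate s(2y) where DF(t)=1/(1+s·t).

step 1 [1y] bond c/1=13/200: DF=(1032411/1000000 − 13/200·(0))/(1+13/200) = 4847/5000 ≈ 0.969400
step 2 [2y] swap r/1=355/9492: DF=(1 − 355/9492·(0.969400))/(1+355/9492) = 929/1000 ≈ 0.929000

1 1 4847/5000
2 2 929/1000
s(2y) = (1/(929/1000) − 1)/(2) = 71/1858 ≈ 3.8213%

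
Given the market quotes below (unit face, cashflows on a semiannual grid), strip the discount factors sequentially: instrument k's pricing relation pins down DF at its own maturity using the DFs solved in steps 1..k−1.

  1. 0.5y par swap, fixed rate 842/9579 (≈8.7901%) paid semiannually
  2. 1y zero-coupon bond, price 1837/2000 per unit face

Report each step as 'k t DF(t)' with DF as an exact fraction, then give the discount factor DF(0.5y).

1 1/2 9579/10000
2 1 1837/2000
DF(0.5y) = 9579/10000 ≈ 0.957900

step 1 [0.5y] swap r/2=421/9579: DF=(1 − 421/9579·(0))/(1+421/9579) = 9579/10000 ≈ 0.957900
step 2 [1y] zero: DF = P = 1837/2000 ≈ 0.918500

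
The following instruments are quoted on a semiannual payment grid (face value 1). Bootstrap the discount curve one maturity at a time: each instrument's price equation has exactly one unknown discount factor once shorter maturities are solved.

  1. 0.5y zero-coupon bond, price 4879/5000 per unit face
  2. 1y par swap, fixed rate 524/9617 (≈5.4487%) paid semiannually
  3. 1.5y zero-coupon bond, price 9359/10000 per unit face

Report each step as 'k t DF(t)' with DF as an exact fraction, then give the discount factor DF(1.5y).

step 1 [0.5y] zero: DF = P = 4879/5000 ≈ 0.975800
step 2 [1y] swap r/2=262/9617: DF=(1 − 262/9617·(0.975800))/(1+262/9617) = 2369/2500 ≈ 0.947600
step 3 [1.5y] zero: DF = P = 9359/10000 ≈ 0.935900

1 1/2 4879/5000
2 1 2369/2500
3 3/2 9359/10000
DF(1.5y) = 9359/10000 ≈ 0.935900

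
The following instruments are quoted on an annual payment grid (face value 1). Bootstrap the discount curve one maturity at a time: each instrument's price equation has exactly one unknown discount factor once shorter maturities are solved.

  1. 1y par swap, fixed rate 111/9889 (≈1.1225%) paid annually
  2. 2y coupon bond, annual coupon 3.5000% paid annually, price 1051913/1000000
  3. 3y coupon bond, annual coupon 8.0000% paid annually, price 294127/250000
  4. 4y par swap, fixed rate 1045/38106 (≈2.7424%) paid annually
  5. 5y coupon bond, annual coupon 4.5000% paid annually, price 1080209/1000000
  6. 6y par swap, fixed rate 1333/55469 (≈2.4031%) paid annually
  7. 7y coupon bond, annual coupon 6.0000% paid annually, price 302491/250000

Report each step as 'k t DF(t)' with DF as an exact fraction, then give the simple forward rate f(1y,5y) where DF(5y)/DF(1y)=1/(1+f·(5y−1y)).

step 1 [1y] swap r/1=111/9889: DF=(1 − 111/9889·(0))/(1+111/9889) = 9889/10000 ≈ 0.988900
step 2 [2y] bond c/1=7/200: DF=(1051913/1000000 − 7/200·(0.988900))/(1+7/200) = 9829/10000 ≈ 0.982900
step 3 [3y] bond c/1=2/25: DF=(294127/250000 − 2/25·(0.988900+0.982900))/(1+2/25) = 9433/10000 ≈ 0.943300
step 4 [4y] swap r/1=1045/38106: DF=(1 − 1045/38106·(0.988900+0.982900+0.943300))/(1+1045/38106) = 1791/2000 ≈ 0.895500
step 5 [5y] bond c/1=9/200: DF=(1080209/1000000 − 9/200·(0.988900+0.982900+0.943300+0.895500))/(1+9/200) = 1087/1250 ≈ 0.869600
step 6 [6y] swap r/1=1333/55469: DF=(1 − 1333/55469·(0.988900+0.982900+0.943300+0.895500+0.869600))/(1+1333/55469) = 8667/10000 ≈ 0.866700
step 7 [7y] bond c/1=3/50: DF=(302491/250000 − 3/50·(0.988900+0.982900+0.943300+0.895500+0.869600+0.866700))/(1+3/50) = 331/400 ≈ 0.827500

1 1 9889/10000
2 2 9829/10000
3 3 9433/10000
4 4 1791/2000
5 5 1087/1250
6 6 8667/10000
7 7 331/400
f(1y,5y) = ((9889/10000)/(1087/1250) − 1)/(4) = 1193/34784 ≈ 3.4297%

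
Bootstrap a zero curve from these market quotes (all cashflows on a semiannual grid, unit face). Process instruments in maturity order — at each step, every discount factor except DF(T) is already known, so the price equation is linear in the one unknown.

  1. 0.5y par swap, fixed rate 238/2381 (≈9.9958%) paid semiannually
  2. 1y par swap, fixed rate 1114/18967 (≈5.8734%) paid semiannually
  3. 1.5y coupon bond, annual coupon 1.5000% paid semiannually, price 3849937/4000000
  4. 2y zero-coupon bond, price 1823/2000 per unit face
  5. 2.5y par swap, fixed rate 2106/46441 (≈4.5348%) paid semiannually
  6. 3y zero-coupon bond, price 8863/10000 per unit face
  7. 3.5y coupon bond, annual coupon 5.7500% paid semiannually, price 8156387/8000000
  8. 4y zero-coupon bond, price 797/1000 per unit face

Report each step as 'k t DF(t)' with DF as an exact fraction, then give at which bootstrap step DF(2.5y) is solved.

step 1 [0.5y] swap r/2=119/2381: DF=(1 − 119/2381·(0))/(1+119/2381) = 2381/2500 ≈ 0.952400
step 2 [1y] swap r/2=557/18967: DF=(1 − 557/18967·(0.952400))/(1+557/18967) = 9443/10000 ≈ 0.944300
step 3 [1.5y] bond c/2=3/400: DF=(3849937/4000000 − 3/400·(0.952400+0.944300))/(1+3/400) = 2353/2500 ≈ 0.941200
step 4 [2y] zero: DF = P = 1823/2000 ≈ 0.911500
step 5 [2.5y] swap r/2=1053/46441: DF=(1 − 1053/46441·(0.952400+0.944300+0.941200+0.911500))/(1+1053/46441) = 8947/10000 ≈ 0.894700
step 6 [3y] zero: DF = P = 8863/10000 ≈ 0.886300
step 7 [3.5y] bond c/2=23/800: DF=(8156387/8000000 − 23/800·(0.952400+0.944300+0.941200+0.911500+0.894700+0.886300))/(1+23/800) = 1673/2000 ≈ 0.836500
step 8 [4y] zero: DF = P = 797/1000 ≈ 0.797000

1 1/2 2381/2500
2 1 9443/10000
3 3/2 2353/2500
4 2 1823/2000
5 5/2 8947/10000
6 3 8863/10000
7 7/2 1673/2000
8 4 797/1000
DF(2.5y) is solved at step 5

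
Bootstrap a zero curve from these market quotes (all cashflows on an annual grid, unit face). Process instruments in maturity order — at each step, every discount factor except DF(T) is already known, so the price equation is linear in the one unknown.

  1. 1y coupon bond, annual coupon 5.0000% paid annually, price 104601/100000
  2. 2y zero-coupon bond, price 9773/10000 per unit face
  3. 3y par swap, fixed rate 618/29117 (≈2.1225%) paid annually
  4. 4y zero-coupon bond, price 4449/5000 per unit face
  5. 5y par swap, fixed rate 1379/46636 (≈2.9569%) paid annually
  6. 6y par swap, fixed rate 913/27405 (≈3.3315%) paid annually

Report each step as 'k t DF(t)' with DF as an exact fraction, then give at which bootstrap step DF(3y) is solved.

step 1 [1y] bond c/1=1/20: DF=(104601/100000 − 1/20·(0))/(1+1/20) = 4981/5000 ≈ 0.996200
step 2 [2y] zero: DF = P = 9773/10000 ≈ 0.977300
step 3 [3y] swap r/1=618/29117: DF=(1 − 618/29117·(0.996200+0.977300))/(1+618/29117) = 4691/5000 ≈ 0.938200
step 4 [4y] zero: DF = P = 4449/5000 ≈ 0.889800
step 5 [5y] swap r/1=1379/46636: DF=(1 − 1379/46636·(0.996200+0.977300+0.938200+0.889800))/(1+1379/46636) = 8621/10000 ≈ 0.862100
step 6 [6y] swap r/1=913/27405: DF=(1 − 913/27405·(0.996200+0.977300+0.938200+0.889800+0.862100))/(1+913/27405) = 4087/5000 ≈ 0.817400

1 1 4981/5000
2 2 9773/10000
3 3 4691/5000
4 4 4449/5000
5 5 8621/10000
6 6 4087/5000
DF(3y) is solved at step 3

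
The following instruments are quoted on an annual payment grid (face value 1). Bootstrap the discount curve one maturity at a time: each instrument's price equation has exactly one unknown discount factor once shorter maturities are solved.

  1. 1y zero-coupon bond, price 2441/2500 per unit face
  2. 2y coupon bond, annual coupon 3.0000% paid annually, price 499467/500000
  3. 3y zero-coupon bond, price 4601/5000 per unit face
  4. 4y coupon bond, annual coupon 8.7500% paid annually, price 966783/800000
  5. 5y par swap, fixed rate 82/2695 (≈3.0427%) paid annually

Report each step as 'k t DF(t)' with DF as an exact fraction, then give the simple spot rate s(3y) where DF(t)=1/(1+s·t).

1 1 2441/2500
2 2 4707/5000
3 3 4601/5000
4 4 8829/10000
5 5 4303/5000
s(3y) = (1/(4601/5000) − 1)/(3) = 133/4601 ≈ 2.8907%

step 1 [1y] zero: DF = P = 2441/2500 ≈ 0.976400
step 2 [2y] bond c/1=3/100: DF=(499467/500000 − 3/100·(0.976400))/(1+3/100) = 4707/5000 ≈ 0.941400
step 3 [3y] zero: DF = P = 4601/5000 ≈ 0.920200
step 4 [4y] bond c/1=7/80: DF=(966783/800000 − 7/80·(0.976400+0.941400+0.920200))/(1+7/80) = 8829/10000 ≈ 0.882900
step 5 [5y] swap r/1=82/2695: DF=(1 − 82/2695·(0.976400+0.941400+0.920200+0.882900))/(1+82/2695) = 4303/5000 ≈ 0.860600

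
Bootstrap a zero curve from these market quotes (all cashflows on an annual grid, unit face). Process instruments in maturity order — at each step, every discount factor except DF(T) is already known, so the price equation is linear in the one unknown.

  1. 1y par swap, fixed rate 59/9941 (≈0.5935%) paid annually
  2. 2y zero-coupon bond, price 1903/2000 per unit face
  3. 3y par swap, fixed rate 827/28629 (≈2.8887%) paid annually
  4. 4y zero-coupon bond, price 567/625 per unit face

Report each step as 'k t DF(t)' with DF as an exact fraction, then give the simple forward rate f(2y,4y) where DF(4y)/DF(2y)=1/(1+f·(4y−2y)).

step 1 [1y] swap r/1=59/9941: DF=(1 − 59/9941·(0))/(1+59/9941) = 9941/10000 ≈ 0.994100
step 2 [2y] zero: DF = P = 1903/2000 ≈ 0.951500
step 3 [3y] swap r/1=827/28629: DF=(1 − 827/28629·(0.994100+0.951500))/(1+827/28629) = 9173/10000 ≈ 0.917300
step 4 [4y] zero: DF = P = 567/625 ≈ 0.907200

1 1 9941/10000
2 2 1903/2000
3 3 9173/10000
4 4 567/625
f(2y,4y) = ((1903/2000)/(567/625) − 1)/(2) = 443/18144 ≈ 2.4416%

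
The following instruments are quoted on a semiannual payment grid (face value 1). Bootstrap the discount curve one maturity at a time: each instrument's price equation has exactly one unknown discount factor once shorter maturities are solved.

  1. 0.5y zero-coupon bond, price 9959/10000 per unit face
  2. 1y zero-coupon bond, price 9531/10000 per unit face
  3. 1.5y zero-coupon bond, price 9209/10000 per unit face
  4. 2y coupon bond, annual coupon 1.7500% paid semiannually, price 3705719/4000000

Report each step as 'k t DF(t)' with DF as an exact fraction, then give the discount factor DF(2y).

step 1 [0.5y] zero: DF = P = 9959/10000 ≈ 0.995900
step 2 [1y] zero: DF = P = 9531/10000 ≈ 0.953100
step 3 [1.5y] zero: DF = P = 9209/10000 ≈ 0.920900
step 4 [2y] bond c/2=7/800: DF=(3705719/4000000 − 7/800·(0.995900+0.953100+0.920900))/(1+7/800) = 1787/2000 ≈ 0.893500

1 1/2 9959/10000
2 1 9531/10000
3 3/2 9209/10000
4 2 1787/2000
DF(2y) = 1787/2000 ≈ 0.893500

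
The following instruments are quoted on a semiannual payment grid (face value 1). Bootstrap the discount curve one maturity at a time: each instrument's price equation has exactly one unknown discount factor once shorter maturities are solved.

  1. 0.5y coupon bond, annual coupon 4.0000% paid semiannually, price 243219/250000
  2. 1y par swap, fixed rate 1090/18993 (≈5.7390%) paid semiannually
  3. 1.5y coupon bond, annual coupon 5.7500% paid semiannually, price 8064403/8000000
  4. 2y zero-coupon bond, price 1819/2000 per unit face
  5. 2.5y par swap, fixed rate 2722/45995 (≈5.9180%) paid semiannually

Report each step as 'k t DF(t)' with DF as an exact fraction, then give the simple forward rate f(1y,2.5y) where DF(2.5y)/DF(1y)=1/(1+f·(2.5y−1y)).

1 1/2 4769/5000
2 1 1891/2000
3 3/2 2317/2500
4 2 1819/2000
5 5/2 8639/10000
f(1y,2.5y) = ((1891/2000)/(8639/10000) − 1)/(3/2) = 544/8639 ≈ 6.2970%

step 1 [0.5y] bond c/2=1/50: DF=(243219/250000 − 1/50·(0))/(1+1/50) = 4769/5000 ≈ 0.953800
step 2 [1y] swap r/2=545/18993: DF=(1 − 545/18993·(0.953800))/(1+545/18993) = 1891/2000 ≈ 0.945500
step 3 [1.5y] bond c/2=23/800: DF=(8064403/8000000 − 23/800·(0.953800+0.945500))/(1+23/800) = 2317/2500 ≈ 0.926800
step 4 [2y] zero: DF = P = 1819/2000 ≈ 0.909500
step 5 [2.5y] swap r/2=1361/45995: DF=(1 − 1361/45995·(0.953800+0.945500+0.926800+0.909500))/(1+1361/45995) = 8639/10000 ≈ 0.863900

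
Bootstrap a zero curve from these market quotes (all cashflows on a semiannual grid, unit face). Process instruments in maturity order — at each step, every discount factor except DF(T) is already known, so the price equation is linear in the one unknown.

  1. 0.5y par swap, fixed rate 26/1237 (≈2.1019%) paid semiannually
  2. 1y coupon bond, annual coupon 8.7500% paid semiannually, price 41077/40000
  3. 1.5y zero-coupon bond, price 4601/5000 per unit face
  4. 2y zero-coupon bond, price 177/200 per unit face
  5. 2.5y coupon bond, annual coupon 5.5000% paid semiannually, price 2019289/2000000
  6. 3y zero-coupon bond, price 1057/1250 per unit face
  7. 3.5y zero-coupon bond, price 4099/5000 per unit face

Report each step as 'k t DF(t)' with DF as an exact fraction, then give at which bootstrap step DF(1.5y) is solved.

1 1/2 1237/1250
2 1 589/625
3 3/2 4601/5000
4 2 177/200
5 5/2 4413/5000
6 3 1057/1250
7 7/2 4099/5000
DF(1.5y) is solved at step 3

step 1 [0.5y] swap r/2=13/1237: DF=(1 − 13/1237·(0))/(1+13/1237) = 1237/1250 ≈ 0.989600
step 2 [1y] bond c/2=7/160: DF=(41077/40000 − 7/160·(0.989600))/(1+7/160) = 589/625 ≈ 0.942400
step 3 [1.5y] zero: DF = P = 4601/5000 ≈ 0.920200
step 4 [2y] zero: DF = P = 177/200 ≈ 0.885000
step 5 [2.5y] bond c/2=11/400: DF=(2019289/2000000 − 11/400·(0.989600+0.942400+0.920200+0.885000))/(1+11/400) = 4413/5000 ≈ 0.882600
step 6 [3y] zero: DF = P = 1057/1250 ≈ 0.845600
step 7 [3.5y] zero: DF = P = 4099/5000 ≈ 0.819800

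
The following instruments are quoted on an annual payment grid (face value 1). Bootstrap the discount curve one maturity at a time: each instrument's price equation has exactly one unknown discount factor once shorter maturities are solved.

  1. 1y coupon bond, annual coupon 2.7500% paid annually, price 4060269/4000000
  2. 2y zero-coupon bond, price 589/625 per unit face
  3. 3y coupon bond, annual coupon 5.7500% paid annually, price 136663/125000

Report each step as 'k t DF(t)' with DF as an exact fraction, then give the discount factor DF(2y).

1 1 9879/10000
2 2 589/625
3 3 9289/10000
DF(2y) = 589/625 ≈ 0.942400

step 1 [1y] bond c/1=11/400: DF=(4060269/4000000 − 11/400·(0))/(1+11/400) = 9879/10000 ≈ 0.987900
step 2 [2y] zero: DF = P = 589/625 ≈ 0.942400
step 3 [3y] bond c/1=23/400: DF=(136663/125000 − 23/400·(0.987900+0.942400))/(1+23/400) = 9289/10000 ≈ 0.928900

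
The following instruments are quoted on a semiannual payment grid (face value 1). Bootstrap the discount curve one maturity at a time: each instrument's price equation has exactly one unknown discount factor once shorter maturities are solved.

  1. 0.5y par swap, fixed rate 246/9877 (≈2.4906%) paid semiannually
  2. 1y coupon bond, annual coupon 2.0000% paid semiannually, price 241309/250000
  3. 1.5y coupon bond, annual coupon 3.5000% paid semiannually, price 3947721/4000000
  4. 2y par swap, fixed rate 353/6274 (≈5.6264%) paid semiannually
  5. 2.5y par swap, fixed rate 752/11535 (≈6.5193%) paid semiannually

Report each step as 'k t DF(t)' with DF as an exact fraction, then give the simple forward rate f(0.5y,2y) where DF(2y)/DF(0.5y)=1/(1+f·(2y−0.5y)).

1 1/2 9877/10000
2 1 9459/10000
3 3/2 9367/10000
4 2 8941/10000
5 5/2 531/625
f(0.5y,2y) = ((9877/10000)/(8941/10000) − 1)/(3/2) = 624/8941 ≈ 6.9791%

step 1 [0.5y] swap r/2=123/9877: DF=(1 − 123/9877·(0))/(1+123/9877) = 9877/10000 ≈ 0.987700
step 2 [1y] bond c/2=1/100: DF=(241309/250000 − 1/100·(0.987700))/(1+1/100) = 9459/10000 ≈ 0.945900
step 3 [1.5y] bond c/2=7/400: DF=(3947721/4000000 − 7/400·(0.987700+0.945900))/(1+7/400) = 9367/10000 ≈ 0.936700
step 4 [2y] swap r/2=353/12548: DF=(1 − 353/12548·(0.987700+0.945900+0.936700))/(1+353/12548) = 8941/10000 ≈ 0.894100
step 5 [2.5y] swap r/2=376/11535: DF=(1 − 376/11535·(0.987700+0.945900+0.936700+0.894100))/(1+376/11535) = 531/625 ≈ 0.849600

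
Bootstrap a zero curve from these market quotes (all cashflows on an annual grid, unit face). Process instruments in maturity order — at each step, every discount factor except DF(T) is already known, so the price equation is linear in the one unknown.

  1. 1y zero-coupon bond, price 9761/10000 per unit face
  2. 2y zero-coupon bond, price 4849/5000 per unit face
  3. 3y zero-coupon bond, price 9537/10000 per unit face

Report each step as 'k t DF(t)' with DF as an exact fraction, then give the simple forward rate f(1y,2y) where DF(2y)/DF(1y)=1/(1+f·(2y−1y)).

1 1 9761/10000
2 2 4849/5000
3 3 9537/10000
f(1y,2y) = ((9761/10000)/(4849/5000) − 1)/(1) = 63/9698 ≈ 0.6496%

step 1 [1y] zero: DF = P = 9761/10000 ≈ 0.976100
step 2 [2y] zero: DF = P = 4849/5000 ≈ 0.969800
step 3 [3y] zero: DF = P = 9537/10000 ≈ 0.953700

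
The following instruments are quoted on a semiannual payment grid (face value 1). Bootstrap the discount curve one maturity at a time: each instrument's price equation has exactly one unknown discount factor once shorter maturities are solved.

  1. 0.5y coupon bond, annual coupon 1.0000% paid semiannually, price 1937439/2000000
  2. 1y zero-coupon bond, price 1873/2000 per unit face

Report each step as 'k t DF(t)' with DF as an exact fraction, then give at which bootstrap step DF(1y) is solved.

step 1 [0.5y] bond c/2=1/200: DF=(1937439/2000000 − 1/200·(0))/(1+1/200) = 9639/10000 ≈ 0.963900
step 2 [1y] zero: DF = P = 1873/2000 ≈ 0.936500

1 1/2 9639/10000
2 1 1873/2000
DF(1y) is solved at step 2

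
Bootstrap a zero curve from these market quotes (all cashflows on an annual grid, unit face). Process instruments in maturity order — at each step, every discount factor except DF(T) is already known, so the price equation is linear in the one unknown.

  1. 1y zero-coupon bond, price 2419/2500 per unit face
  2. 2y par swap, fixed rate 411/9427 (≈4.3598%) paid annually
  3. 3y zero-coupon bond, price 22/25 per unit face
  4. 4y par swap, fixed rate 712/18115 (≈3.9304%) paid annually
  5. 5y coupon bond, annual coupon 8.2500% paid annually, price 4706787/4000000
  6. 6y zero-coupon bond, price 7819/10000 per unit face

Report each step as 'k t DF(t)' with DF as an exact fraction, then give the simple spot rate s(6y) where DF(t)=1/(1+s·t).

step 1 [1y] zero: DF = P = 2419/2500 ≈ 0.967600
step 2 [2y] swap r/1=411/9427: DF=(1 − 411/9427·(0.967600))/(1+411/9427) = 4589/5000 ≈ 0.917800
step 3 [3y] zero: DF = P = 22/25 ≈ 0.880000
step 4 [4y] swap r/1=712/18115: DF=(1 − 712/18115·(0.967600+0.917800+0.880000))/(1+712/18115) = 536/625 ≈ 0.857600
step 5 [5y] bond c/1=33/400: DF=(4706787/4000000 − 33/400·(0.967600+0.917800+0.880000+0.857600))/(1+33/400) = 8109/10000 ≈ 0.810900
step 6 [6y] zero: DF = P = 7819/10000 ≈ 0.781900

1 1 2419/2500
2 2 4589/5000
3 3 22/25
4 4 536/625
5 5 8109/10000
6 6 7819/10000
s(6y) = (1/(7819/10000) − 1)/(6) = 727/15638 ≈ 4.6489%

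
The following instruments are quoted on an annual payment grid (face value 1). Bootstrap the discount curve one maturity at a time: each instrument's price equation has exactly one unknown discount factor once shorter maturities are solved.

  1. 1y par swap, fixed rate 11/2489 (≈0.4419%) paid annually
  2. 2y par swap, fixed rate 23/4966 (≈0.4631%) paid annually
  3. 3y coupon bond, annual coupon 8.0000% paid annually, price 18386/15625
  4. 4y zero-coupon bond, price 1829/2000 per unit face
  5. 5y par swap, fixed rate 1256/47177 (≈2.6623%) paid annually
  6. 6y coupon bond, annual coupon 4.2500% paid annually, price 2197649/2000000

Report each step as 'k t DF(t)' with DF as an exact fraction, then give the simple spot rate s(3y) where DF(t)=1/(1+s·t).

step 1 [1y] swap r/1=11/2489: DF=(1 − 11/2489·(0))/(1+11/2489) = 2489/2500 ≈ 0.995600
step 2 [2y] swap r/1=23/4966: DF=(1 − 23/4966·(0.995600))/(1+23/4966) = 2477/2500 ≈ 0.990800
step 3 [3y] bond c/1=2/25: DF=(18386/15625 − 2/25·(0.995600+0.990800))/(1+2/25) = 589/625 ≈ 0.942400
step 4 [4y] zero: DF = P = 1829/2000 ≈ 0.914500
step 5 [5y] swap r/1=1256/47177: DF=(1 − 1256/47177·(0.995600+0.990800+0.942400+0.914500))/(1+1256/47177) = 1093/1250 ≈ 0.874400
step 6 [6y] bond c/1=17/400: DF=(2197649/2000000 − 17/400·(0.995600+0.990800+0.942400+0.914500+0.874400))/(1+17/400) = 8617/10000 ≈ 0.861700

1 1 2489/2500
2 2 2477/2500
3 3 589/625
4 4 1829/2000
5 5 1093/1250
6 6 8617/10000
s(3y) = (1/(589/625) − 1)/(3) = 12/589 ≈ 2.0374%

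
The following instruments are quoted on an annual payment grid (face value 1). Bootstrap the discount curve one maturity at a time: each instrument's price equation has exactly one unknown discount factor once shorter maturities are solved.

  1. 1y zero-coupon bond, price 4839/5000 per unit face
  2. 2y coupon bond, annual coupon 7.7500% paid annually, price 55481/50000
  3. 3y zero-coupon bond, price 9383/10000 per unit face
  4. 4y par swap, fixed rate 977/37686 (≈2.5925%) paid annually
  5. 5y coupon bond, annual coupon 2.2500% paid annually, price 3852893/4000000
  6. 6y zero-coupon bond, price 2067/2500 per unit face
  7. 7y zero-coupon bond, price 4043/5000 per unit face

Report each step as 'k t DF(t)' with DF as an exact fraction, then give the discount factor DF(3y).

1 1 4839/5000
2 2 4801/5000
3 3 9383/10000
4 4 9023/10000
5 5 8591/10000
6 6 2067/2500
7 7 4043/5000
DF(3y) = 9383/10000 ≈ 0.938300

step 1 [1y] zero: DF = P = 4839/5000 ≈ 0.967800
step 2 [2y] bond c/1=31/400: DF=(55481/50000 − 31/400·(0.967800))/(1+31/400) = 4801/5000 ≈ 0.960200
step 3 [3y] zero: DF = P = 9383/10000 ≈ 0.938300
step 4 [4y] swap r/1=977/37686: DF=(1 − 977/37686·(0.967800+0.960200+0.938300))/(1+977/37686) = 9023/10000 ≈ 0.902300
step 5 [5y] bond c/1=9/400: DF=(3852893/4000000 − 9/400·(0.967800+0.960200+0.938300+0.902300))/(1+9/400) = 8591/10000 ≈ 0.859100
step 6 [6y] zero: DF = P = 2067/2500 ≈ 0.826800
step 7 [7y] zero: DF = P = 4043/5000 ≈ 0.808600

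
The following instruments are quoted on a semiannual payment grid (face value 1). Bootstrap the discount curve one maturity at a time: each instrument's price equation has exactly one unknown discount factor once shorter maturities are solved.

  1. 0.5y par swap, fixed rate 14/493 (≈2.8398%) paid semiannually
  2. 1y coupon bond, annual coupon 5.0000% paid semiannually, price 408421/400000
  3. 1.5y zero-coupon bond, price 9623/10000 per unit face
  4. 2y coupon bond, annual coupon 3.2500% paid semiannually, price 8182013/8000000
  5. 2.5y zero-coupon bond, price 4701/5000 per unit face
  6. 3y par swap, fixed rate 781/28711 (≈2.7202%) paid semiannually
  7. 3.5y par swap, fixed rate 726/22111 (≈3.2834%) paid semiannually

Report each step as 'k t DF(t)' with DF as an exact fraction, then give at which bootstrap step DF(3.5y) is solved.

step 1 [0.5y] swap r/2=7/493: DF=(1 − 7/493·(0))/(1+7/493) = 493/500 ≈ 0.986000
step 2 [1y] bond c/2=1/40: DF=(408421/400000 − 1/40·(0.986000))/(1+1/40) = 9721/10000 ≈ 0.972100
step 3 [1.5y] zero: DF = P = 9623/10000 ≈ 0.962300
step 4 [2y] bond c/2=13/800: DF=(8182013/8000000 − 13/800·(0.986000+0.972100+0.962300))/(1+13/800) = 9597/10000 ≈ 0.959700
step 5 [2.5y] zero: DF = P = 4701/5000 ≈ 0.940200
step 6 [3y] swap r/2=781/57422: DF=(1 − 781/57422·(0.986000+0.972100+0.962300+0.959700+0.940200))/(1+781/57422) = 9219/10000 ≈ 0.921900
step 7 [3.5y] swap r/2=363/22111: DF=(1 − 363/22111·(0.986000+0.972100+0.962300+0.959700+0.940200+0.921900))/(1+363/22111) = 8911/10000 ≈ 0.891100

1 1/2 493/500
2 1 9721/10000
3 3/2 9623/10000
4 2 9597/10000
5 5/2 4701/5000
6 3 9219/10000
7 7/2 8911/10000
DF(3.5y) is solved at step 7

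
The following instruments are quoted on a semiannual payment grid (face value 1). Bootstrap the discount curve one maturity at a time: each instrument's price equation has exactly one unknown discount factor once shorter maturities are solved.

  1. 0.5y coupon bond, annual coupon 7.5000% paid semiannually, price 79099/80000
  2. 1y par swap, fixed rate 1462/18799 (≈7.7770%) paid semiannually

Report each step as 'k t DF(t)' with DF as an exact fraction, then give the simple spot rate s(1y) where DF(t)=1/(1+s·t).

1 1/2 953/1000
2 1 9269/10000
s(1y) = (1/(9269/10000) − 1)/(1) = 731/9269 ≈ 7.8865%

step 1 [0.5y] bond c/2=3/80: DF=(79099/80000 − 3/80·(0))/(1+3/80) = 953/1000 ≈ 0.953000
step 2 [1y] swap r/2=731/18799: DF=(1 − 731/18799·(0.953000))/(1+731/18799) = 9269/10000 ≈ 0.926900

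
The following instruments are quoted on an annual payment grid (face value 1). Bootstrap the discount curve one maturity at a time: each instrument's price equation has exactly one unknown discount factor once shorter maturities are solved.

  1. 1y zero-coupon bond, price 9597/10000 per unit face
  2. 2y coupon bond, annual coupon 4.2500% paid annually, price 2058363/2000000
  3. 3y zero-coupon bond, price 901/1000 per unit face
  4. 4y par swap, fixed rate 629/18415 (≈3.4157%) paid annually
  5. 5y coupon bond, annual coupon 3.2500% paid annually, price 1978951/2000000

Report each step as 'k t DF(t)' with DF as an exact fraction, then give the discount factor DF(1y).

step 1 [1y] zero: DF = P = 9597/10000 ≈ 0.959700
step 2 [2y] bond c/1=17/400: DF=(2058363/2000000 − 17/400·(0.959700))/(1+17/400) = 9481/10000 ≈ 0.948100
step 3 [3y] zero: DF = P = 901/1000 ≈ 0.901000
step 4 [4y] swap r/1=629/18415: DF=(1 − 629/18415·(0.959700+0.948100+0.901000))/(1+629/18415) = 4371/5000 ≈ 0.874200
step 5 [5y] bond c/1=13/400: DF=(1978951/2000000 − 13/400·(0.959700+0.948100+0.901000+0.874200))/(1+13/400) = 1053/1250 ≈ 0.842400

1 1 9597/10000
2 2 9481/10000
3 3 901/1000
4 4 4371/5000
5 5 1053/1250
DF(1y) = 9597/10000 ≈ 0.959700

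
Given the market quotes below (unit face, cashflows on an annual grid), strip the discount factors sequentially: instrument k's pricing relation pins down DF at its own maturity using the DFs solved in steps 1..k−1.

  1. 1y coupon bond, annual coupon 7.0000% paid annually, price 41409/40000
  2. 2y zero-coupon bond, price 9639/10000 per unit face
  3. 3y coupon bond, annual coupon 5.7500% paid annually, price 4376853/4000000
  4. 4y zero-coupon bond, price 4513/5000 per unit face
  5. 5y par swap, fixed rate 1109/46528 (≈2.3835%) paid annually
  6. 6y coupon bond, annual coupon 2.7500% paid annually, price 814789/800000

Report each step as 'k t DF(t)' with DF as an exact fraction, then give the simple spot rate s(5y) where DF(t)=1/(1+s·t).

step 1 [1y] bond c/1=7/100: DF=(41409/40000 − 7/100·(0))/(1+7/100) = 387/400 ≈ 0.967500
step 2 [2y] zero: DF = P = 9639/10000 ≈ 0.963900
step 3 [3y] bond c/1=23/400: DF=(4376853/4000000 − 23/400·(0.967500+0.963900))/(1+23/400) = 9297/10000 ≈ 0.929700
step 4 [4y] zero: DF = P = 4513/5000 ≈ 0.902600
step 5 [5y] swap r/1=1109/46528: DF=(1 − 1109/46528·(0.967500+0.963900+0.929700+0.902600))/(1+1109/46528) = 8891/10000 ≈ 0.889100
step 6 [6y] bond c/1=11/400: DF=(814789/800000 − 11/400·(0.967500+0.963900+0.929700+0.902600+0.889100))/(1+11/400) = 8667/10000 ≈ 0.866700

1 1 387/400
2 2 9639/10000
3 3 9297/10000
4 4 4513/5000
5 5 8891/10000
6 6 8667/10000
s(5y) = (1/(8891/10000) − 1)/(5) = 1109/44455 ≈ 2.4947%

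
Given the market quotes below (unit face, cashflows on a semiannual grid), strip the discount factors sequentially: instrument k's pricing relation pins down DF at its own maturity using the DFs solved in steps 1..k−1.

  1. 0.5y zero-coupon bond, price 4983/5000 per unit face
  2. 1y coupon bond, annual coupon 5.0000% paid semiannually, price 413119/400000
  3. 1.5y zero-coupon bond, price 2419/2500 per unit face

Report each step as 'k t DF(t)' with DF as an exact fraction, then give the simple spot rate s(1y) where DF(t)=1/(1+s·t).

step 1 [0.5y] zero: DF = P = 4983/5000 ≈ 0.996600
step 2 [1y] bond c/2=1/40: DF=(413119/400000 − 1/40·(0.996600))/(1+1/40) = 9833/10000 ≈ 0.983300
step 3 [1.5y] zero: DF = P = 2419/2500 ≈ 0.967600

1 1/2 4983/5000
2 1 9833/10000
3 3/2 2419/2500
s(1y) = (1/(9833/10000) − 1)/(1) = 167/9833 ≈ 1.6984%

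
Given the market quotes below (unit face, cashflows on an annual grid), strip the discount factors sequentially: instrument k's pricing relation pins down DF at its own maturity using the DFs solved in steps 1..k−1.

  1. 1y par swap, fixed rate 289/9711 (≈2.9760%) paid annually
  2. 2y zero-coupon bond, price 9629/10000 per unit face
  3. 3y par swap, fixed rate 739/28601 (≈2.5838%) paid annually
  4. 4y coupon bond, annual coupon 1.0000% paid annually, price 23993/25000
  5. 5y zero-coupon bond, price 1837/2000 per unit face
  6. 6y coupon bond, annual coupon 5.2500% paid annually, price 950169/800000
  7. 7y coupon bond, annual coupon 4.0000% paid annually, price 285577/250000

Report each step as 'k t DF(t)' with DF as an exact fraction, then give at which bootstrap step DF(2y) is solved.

step 1 [1y] swap r/1=289/9711: DF=(1 − 289/9711·(0))/(1+289/9711) = 9711/10000 ≈ 0.971100
step 2 [2y] zero: DF = P = 9629/10000 ≈ 0.962900
step 3 [3y] swap r/1=739/28601: DF=(1 − 739/28601·(0.971100+0.962900))/(1+739/28601) = 9261/10000 ≈ 0.926100
step 4 [4y] bond c/1=1/100: DF=(23993/25000 − 1/100·(0.971100+0.962900+0.926100))/(1+1/100) = 9219/10000 ≈ 0.921900
step 5 [5y] zero: DF = P = 1837/2000 ≈ 0.918500
step 6 [6y] bond c/1=21/400: DF=(950169/800000 − 21/400·(0.971100+0.962900+0.926100+0.921900+0.918500))/(1+21/400) = 447/500 ≈ 0.894000
step 7 [7y] bond c/1=1/25: DF=(285577/250000 − 1/25·(0.971100+0.962900+0.926100+0.921900+0.918500+0.894000))/(1+1/25) = 552/625 ≈ 0.883200

1 1 9711/10000
2 2 9629/10000
3 3 9261/10000
4 4 9219/10000
5 5 1837/2000
6 6 447/500
7 7 552/625
DF(2y) is solved at step 2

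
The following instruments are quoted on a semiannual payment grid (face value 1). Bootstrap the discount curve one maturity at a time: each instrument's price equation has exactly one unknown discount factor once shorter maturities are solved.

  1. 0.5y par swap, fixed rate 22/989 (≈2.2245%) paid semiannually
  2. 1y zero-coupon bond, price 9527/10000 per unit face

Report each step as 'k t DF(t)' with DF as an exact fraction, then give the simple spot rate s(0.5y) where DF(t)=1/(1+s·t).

1 1/2 989/1000
2 1 9527/10000
s(0.5y) = (1/(989/1000) − 1)/(1/2) = 22/989 ≈ 2.2245%

step 1 [0.5y] swap r/2=11/989: DF=(1 − 11/989·(0))/(1+11/989) = 989/1000 ≈ 0.989000
step 2 [1y] zero: DF = P = 9527/10000 ≈ 0.952700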